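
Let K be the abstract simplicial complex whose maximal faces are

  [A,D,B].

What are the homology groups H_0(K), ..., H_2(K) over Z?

We work with the vertex ordering A < B < D. The simplices of K, each written with vertices in increasing order, are:

  0-simplices (3): A, B, D
  1-simplices (3): AB, AD, BD
  2-simplices (1): ABD

Hence C_0 ≅ Z^3, C_1 ≅ Z^3, C_2 ≅ Z^1.

The boundary map ∂_1: C_1 → C_0 is given by ∂[p,q] = [q] − [p].
The 3×3 boundary matrix has rank 2 and Smith normal form diag(1,1).

∂_2: C_2 → C_1 sends each 2-simplex [p,q,r] to [q,r] − [p,r] + [p,q]. For instance
  ∂ABD = BD − AD + AB.
This gives a 3×1 integer matrix of rank 1; reducing to Smith normal form yields diagonal entries (1).

From H_k ≅ ker(∂_k) / im(∂_{k+1}) we obtain:

  H_0: rank C_0 − rank ∂_1 = 3 − 2 = 1, and the invariant factors of ∂_1 are all 1, so H_0 ≅ Z.
  H_1: rank ker ∂_1 − rank ∂_2 = (3 − 2) − 1 = 0, and the invariant factors of ∂_2 are all 1, so H_1 ≅ 0.
  H_2: rank ker ∂_2 − rank ∂_3 = (1 − 1) − 0 = 0, and there is no ∂_3, so H_2 ≅ 0.

H_0 ≅ Z,  H_1 = 0,  H_2 = 0.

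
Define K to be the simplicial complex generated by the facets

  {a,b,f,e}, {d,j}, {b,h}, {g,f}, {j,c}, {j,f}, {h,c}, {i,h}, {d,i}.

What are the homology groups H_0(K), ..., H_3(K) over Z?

H_0 ≅ Z,  H_1 ≅ Z^2,  H_2 = 0,  H_3 = 0.

Order the vertices as a < b < c < d < e < f < g < h < i < j. Listing each simplex with vertices in this order, K has dimension 3 with simplices:

  0-simplices (10): a, b, c, d, e, f, g, h, i, j
  1-simplices (14): ab, ae, af, be, bf, bh, ch, cj, di, dj, ef, fg, fj, hi
  2-simplices (4): abe, abf, aef, bef
  3-simplices (1): abef

so the chain groups are C_0 ≅ Z^10, C_1 ≅ Z^14, C_2 ≅ Z^4, C_3 ≅ Z^1.

∂_1: C_1 → C_0 maps an edge to its endpoints' difference, ∂[p,q] = q − p.
As a 10×14 matrix over Z this has rank 9, with invariant factors (1,1,1,1,1,1,1,1,1).

The boundary map ∂_2: C_2 → C_1 acts by ∂[p,q,r] = [q,r] − [p,r] + [p,q]. For instance
  ∂aef = ef − af + ae,
  ∂bef = ef − bf + be.
This gives a 14×4 integer matrix of rank 3; reducing to Smith normal form yields diagonal entries (1,1,1).

The boundary map ∂_3: C_3 → C_2 sends each 3-simplex σ to the alternating sum Σ_i (−1)^i (σ with its i-th vertex removed). For instance
  ∂abef = bef − aef + abf − abe.
This gives a 4×1 integer matrix of rank 1; reducing to Smith normal form yields diagonal entries (1).

Reading off H_k = ker ∂_k / im ∂_{k+1}:

  H_0: rank C_0 − rank ∂_1 = 10 − 9 = 1, and the invariant factors of ∂_1 are all 1, so H_0 ≅ Z.
  H_1: rank ker ∂_1 − rank ∂_2 = (14 − 9) − 3 = 2, and the invariant factors of ∂_2 are all 1, so H_1 ≅ Z^2.
  H_2: rank ker ∂_2 − rank ∂_3 = (4 − 3) − 1 = 0, and the invariant factors of ∂_3 are all 1, so H_2 ≅ 0.
  H_3: rank ker ∂_3 − rank ∂_4 = (1 − 1) − 0 = 0, and there is no ∂_4, so H_3 ≅ 0.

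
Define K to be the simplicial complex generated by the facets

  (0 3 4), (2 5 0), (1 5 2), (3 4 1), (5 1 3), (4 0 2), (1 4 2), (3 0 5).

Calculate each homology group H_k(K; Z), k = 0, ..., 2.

Fix the vertex order 0 < 1 < 2 < 3 < 4 < 5 and write every simplex with vertices in increasing order. Then dim K = 2 and the simplices of K are:

  0-simplices (6): [0], [1], [2], [3], [4], [5]
  1-simplices (12): [0,2], [0,3], [0,4], [0,5], [1,2], [1,3], [1,4], [1,5], [2,4], [2,5], [3,4], [3,5]
  2-simplices (8): [0,2,4], [0,2,5], [0,3,4], [0,3,5], [1,2,4], [1,2,5], [1,3,4], [1,3,5]

giving chain groups C_0 ≅ Z^6, C_1 ≅ Z^12, C_2 ≅ Z^8.

∂_1: C_1 → C_0 is given by ∂[p,q] = [q] − [p]. For instance
  ∂[2,5] = [5] − [2].
The 6×12 boundary matrix has rank 5 and Smith normal form diag(1,1,1,1,1).

Boundary ∂_2: C_2 → C_1 acts by ∂[p,q,r] = [q,r] − [p,r] + [p,q]. For instance
  ∂[1,3,4] = [3,4] − [1,4] + [1,3],
  ∂[0,2,5] = [2,5] − [0,5] + [0,2].
The 12×8 boundary matrix has rank 7 and Smith normal form diag(1,1,1,1,1,1,1).

From H_k ≅ ker(∂_k) / im(∂_{k+1}) we obtain:

  H_0: rank C_0 − rank ∂_1 = 6 − 5 = 1, and the invariant factors of ∂_1 are all 1, so H_0 ≅ Z.
  H_1: rank ker ∂_1 − rank ∂_2 = (12 − 5) − 7 = 0, and the invariant factors of ∂_2 are all 1, so H_1 ≅ 0.
  H_2: rank ker ∂_2 − rank ∂_3 = (8 − 7) − 0 = 1, and there is no ∂_3, so H_2 ≅ Z.

(K is a triangulation of the 2-sphere S^2.)

H_0 ≅ Z,  H_1 = 0,  H_2 ≅ Z.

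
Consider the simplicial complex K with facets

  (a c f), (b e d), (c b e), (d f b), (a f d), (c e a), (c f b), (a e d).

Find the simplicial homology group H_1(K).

We work with the vertex ordering a < b < c < d < e < f. The simplices of K, each written with vertices in increasing order, are:

  0-simplices (6): a, b, c, d, e, f
  1-simplices (12): ac, ad, ae, af, bc, bd, be, bf, ce, cf, de, df
  2-simplices (8): ace, acf, ade, adf, bce, bcf, bde, bdf

Hence C_0 ≅ Z^6, C_1 ≅ Z^12, C_2 ≅ Z^8.

∂_1: C_1 → C_0 maps an edge to its endpoints' difference, ∂[p,q] = q − p. For instance
  ∂de = e − d.
The resulting 6×12 matrix has rank 5, and its Smith normal form has invariant factors (1,1,1,1,1).

Boundary ∂_2: C_2 → C_1 maps a triangle to the signed sum of its edges. For instance
  ∂bdf = df − bf + bd,
  ∂bde = de − be + bd.
This gives a 12×8 integer matrix of rank 7; reducing to Smith normal form yields diagonal entries (1,1,1,1,1,1,1).

Computing H_k = (kernel of ∂_k) / (image of ∂_{k+1}):

  H_1: rank ker ∂_1 − rank ∂_2 = (12 − 5) − 7 = 0, and the invariant factors of ∂_2 are all 1, so H_1 ≅ 0.

(K is a triangulation of the 2-sphere S^2.)

H_1 = 0.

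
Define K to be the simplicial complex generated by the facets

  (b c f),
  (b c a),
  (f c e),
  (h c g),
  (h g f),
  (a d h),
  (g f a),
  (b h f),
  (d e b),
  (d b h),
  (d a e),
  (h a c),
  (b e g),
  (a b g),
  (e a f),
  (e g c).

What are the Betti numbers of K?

b_0 = 1, b_1 = 2, b_2 = 1.

Order the vertices as a < b < c < d < e < f < g < h. Listing each simplex with vertices in this order, K has dimension 2 with simplices:

  0-simplices (8): a, b, c, d, e, f, g, h
  1-simplices (24): ab, ac, ad, ae, af, ag, ah, bc, bd, be, bf, bg, bh, ce, cf, cg, ch, de, dh, ef, eg, fg, fh, gh
  2-simplices (16): abc, abg, ach, ade, adh, aef, afg, bcf, bde, bdh, beg, bfh, cef, ceg, cgh, fgh

so the chain groups are C_0 ≅ Z^8, C_1 ≅ Z^24, C_2 ≅ Z^16.

∂_1: C_1 → C_0 maps an edge to its endpoints' difference, ∂[p,q] = q − p. For instance
  ∂cf = f − c.
This gives a 8×24 integer matrix of rank 7; reducing to Smith normal form yields diagonal entries (1,1,1,1,1,1,1).

∂_2: C_2 → C_1 sends each 2-simplex [p,q,r] to [q,r] − [p,r] + [p,q]. For instance
  ∂bfh = fh − bh + bf,
  ∂cef = ef − cf + ce.
The 24×16 boundary matrix has rank 15 and Smith normal form diag(1,1,1,1,1,1,1,1,1,1,1,1,1,1,1).

Reading off H_k = ker ∂_k / im ∂_{k+1}:

  H_0: rank C_0 − rank ∂_1 = 8 − 7 = 1, and the invariant factors of ∂_1 are all 1, so H_0 ≅ Z.
  H_1: rank ker ∂_1 − rank ∂_2 = (24 − 7) − 15 = 2, and the invariant factors of ∂_2 are all 1, so H_1 ≅ Z^2.
  H_2: rank ker ∂_2 − rank ∂_3 = (16 − 15) − 0 = 1, and there is no ∂_3, so H_2 ≅ Z.

As a check, the Euler characteristic is 8 − 24 + 16 = 0, which agrees with 1 − 2 + 1 = 0.
(K is a triangulation of the torus T^2.)

Hence the Betti numbers are b_0 = 1, b_1 = 2, b_2 = 1.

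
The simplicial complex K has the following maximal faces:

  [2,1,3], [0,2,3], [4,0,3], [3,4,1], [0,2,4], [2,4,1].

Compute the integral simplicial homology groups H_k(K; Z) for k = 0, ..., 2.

K has 5 vertices, 9 edges, 6 triangles.
rank ∂_0 = 0, rank ∂_1 = 4 ⇒ b_0 = 5 − 0 − 4 = 1; all invariant factors of ∂_1 are 1 so no torsion. So H_0 = Z.
rank ∂_1 = 4, rank ∂_2 = 5 ⇒ b_1 = 9 − 4 − 5 = 0; all invariant factors of ∂_2 are 1 so no torsion. So H_1 = 0.
rank ∂_2 = 5, rank ∂_3 = 0 ⇒ b_2 = 6 − 5 − 0 = 1. So H_2 = Z.

H_0 ≅ Z,  H_1 = 0,  H_2 ≅ Z.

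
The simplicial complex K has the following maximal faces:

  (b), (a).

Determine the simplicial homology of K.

Fix the vertex order a < b and write every simplex with vertices in increasing order. Then dim K = 0 and the simplices of K are:

  0-simplices (2): a, b

so the chain groups are C_0 ≅ Z^2.

Now H_k = ker ∂_k / im ∂_{k+1}, so:

  H_0: rank C_0 − rank ∂_1 = 2 − 0 = 2, and there is no ∂_1, so H_0 ≅ Z^2.

H_0 ≅ Z^2.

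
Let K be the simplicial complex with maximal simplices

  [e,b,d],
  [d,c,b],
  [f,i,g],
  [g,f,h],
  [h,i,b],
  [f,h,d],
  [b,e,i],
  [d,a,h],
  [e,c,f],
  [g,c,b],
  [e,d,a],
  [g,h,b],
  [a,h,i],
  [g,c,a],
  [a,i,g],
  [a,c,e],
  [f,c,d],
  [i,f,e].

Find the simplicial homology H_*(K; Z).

H_0 ≅ Z,  H_1 ≅ Z ⊕ Z/2,  H_2 = 0.

Fix the vertex order a < b < c < d < e < f < g < h < i and write every simplex with vertices in increasing order. Then dim K = 2 and the simplices of K are:

  0-simplices (9): a, b, c, d, e, f, g, h, i
  1-simplices (27): ac, ad, ae, ag, ah, ai, bc, bd, be, bg, bh, bi, cd, ce, cf, cg, de, df, dh, ef, ei, fg, fh, fi, gh, gi, hi
  2-simplices (18): ace, acg, ade, adh, agi, ahi, bcd, bcg, bde, bei, bgh, bhi, cdf, cef, dfh, efi, fgh, fgi

Hence C_0 ≅ Z^9, C_1 ≅ Z^27, C_2 ≅ Z^18.

Boundary ∂_1: C_1 → C_0 maps an edge to its endpoints' difference, ∂[p,q] = q − p. For instance
  ∂cf = f − c.
The resulting 9×27 matrix has rank 8, and its Smith normal form has invariant factors (1,1,1,1,1,1,1,1).

∂_2: C_2 → C_1 maps a triangle to the signed sum of its edges. For instance
  ∂efi = fi − ei + ef,
  ∂cef = ef − cf + ce.
As a 27×18 matrix over Z this has rank 18, with invariant factors (1,1,1,1,1,1,1,1,1,1,1,1,1,1,1,1,1,2).

Now H_k = ker ∂_k / im ∂_{k+1}, so:

  H_0: rank C_0 − rank ∂_1 = 9 − 8 = 1, and the invariant factors of ∂_1 are all 1, so H_0 = Z.
  H_1: rank ker ∂_1 − rank ∂_2 = (27 − 8) − 18 = 1, and ∂_2 has invariant factor 2 > 1, so H_1 = Z ⊕ Z/2.
  H_2: rank ker ∂_2 − rank ∂_3 = (18 − 18) − 0 = 0, and there is no ∂_3, so H_2 = 0.

As a check, the Euler characteristic is 9 − 27 + 18 = 0, which agrees with 1 − 1 + 0 = 0.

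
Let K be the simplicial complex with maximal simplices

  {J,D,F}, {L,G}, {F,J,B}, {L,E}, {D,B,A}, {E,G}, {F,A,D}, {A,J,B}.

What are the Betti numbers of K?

b_0 = 2, b_1 = 2, b_2 = 0.

Fix the vertex order A < B < D < E < F < G < J < L and write every simplex with vertices in increasing order. Then dim K = 2 and the simplices of K are:

  0-simplices (8): A, B, D, E, F, G, J, L
  1-simplices (13): AB, AD, AF, AJ, BD, BF, BJ, DF, DJ, EG, EL, FJ, GL
  2-simplices (5): ABD, ABJ, ADF, BFJ, DFJ

Hence C_0 ≅ Z^8, C_1 ≅ Z^13, C_2 ≅ Z^5.

∂_1: C_1 → C_0 sends each edge [p,q] (with p < q) to q − p.
As a 8×13 matrix over Z this has rank 6, with invariant factors (1,1,1,1,1,1).

Boundary ∂_2: C_2 → C_1 maps a triangle to the signed sum of its edges. For instance
  ∂ABD = BD − AD + AB,
  ∂DFJ = FJ − DJ + DF.
The resulting 13×5 matrix has rank 5, and its Smith normal form has invariant factors (1,1,1,1,1).

From H_k ≅ ker(∂_k) / im(∂_{k+1}) we obtain:

  H_0: rank C_0 − rank ∂_1 = 8 − 6 = 2, and the invariant factors of ∂_1 are all 1, so H_0 ≅ Z^2.
  H_1: rank ker ∂_1 − rank ∂_2 = (13 − 6) − 5 = 2, and the invariant factors of ∂_2 are all 1, so H_1 ≅ Z^2.
  H_2: rank ker ∂_2 − rank ∂_3 = (5 − 5) − 0 = 0, and there is no ∂_3, so H_2 ≅ 0.

Hence the Betti numbers are b_0 = 2, b_1 = 2, b_2 = 0.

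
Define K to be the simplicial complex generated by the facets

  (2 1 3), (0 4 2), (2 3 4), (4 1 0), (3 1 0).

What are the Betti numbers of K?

b_0 = 1, b_1 = 1, b_2 = 0.

Fix the vertex order 0 < 1 < 2 < 3 < 4 and write every simplex with vertices in increasing order. Then dim K = 2 and the simplices of K are:

  0-simplices (5): [0], [1], [2], [3], [4]
  1-simplices (10): [0,1], [0,2], [0,3], [0,4], [1,2], [1,3], [1,4], [2,3], [2,4], [3,4]
  2-simplices (5): [0,1,3], [0,1,4], [0,2,4], [1,2,3], [2,3,4]

giving chain groups C_0 ≅ Z^5, C_1 ≅ Z^10, C_2 ≅ Z^5.

Boundary ∂_1: C_1 → C_0 sends each edge [p,q] (with p < q) to q − p.
The resulting 5×10 matrix has rank 4, and its Smith normal form has invariant factors (1,1,1,1).

Boundary ∂_2: C_2 → C_1 acts by ∂[p,q,r] = [q,r] − [p,r] + [p,q]. For instance
  ∂[0,2,4] = [2,4] − [0,4] + [0,2],
  ∂[2,3,4] = [3,4] − [2,4] + [2,3].
This gives a 10×5 integer matrix of rank 5; reducing to Smith normal form yields diagonal entries (1,1,1,1,1).

Computing H_k = (kernel of ∂_k) / (image of ∂_{k+1}):

  H_0: rank C_0 − rank ∂_1 = 5 − 4 = 1, and the invariant factors of ∂_1 are all 1, so H_0 ≅ Z.
  H_1: rank ker ∂_1 − rank ∂_2 = (10 − 4) − 5 = 1, and the invariant factors of ∂_2 are all 1, so H_1 ≅ Z.
  H_2: rank ker ∂_2 − rank ∂_3 = (5 − 5) − 0 = 0, and there is no ∂_3, so H_2 ≅ 0.

(K is a triangulation of the Möbius band.)

Hence the Betti numbers are b_0 = 1, b_1 = 1, b_2 = 0.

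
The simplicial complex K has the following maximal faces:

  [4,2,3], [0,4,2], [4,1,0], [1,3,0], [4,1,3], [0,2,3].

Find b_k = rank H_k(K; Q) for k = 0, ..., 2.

K has 5 vertices, 9 edges, 6 triangles.
rank ∂_0 = 0, rank ∂_1 = 4 ⇒ b_0 = 5 − 0 − 4 = 1; all invariant factors of ∂_1 are 1 so no torsion. So H_0 ≅ Z.
rank ∂_1 = 4, rank ∂_2 = 5 ⇒ b_1 = 9 − 4 − 5 = 0; all invariant factors of ∂_2 are 1 so no torsion. So H_1 ≅ 0.
rank ∂_2 = 5, rank ∂_3 = 0 ⇒ b_2 = 6 − 5 − 0 = 1. So H_2 ≅ Z.

b_0 = 1, b_1 = 0, b_2 = 1.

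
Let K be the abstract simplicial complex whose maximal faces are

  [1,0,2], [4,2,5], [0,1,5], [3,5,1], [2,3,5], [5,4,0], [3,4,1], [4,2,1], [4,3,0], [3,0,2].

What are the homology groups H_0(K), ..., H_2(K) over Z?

Fix the vertex order 0 < 1 < 2 < 3 < 4 < 5 and write every simplex with vertices in increasing order. Then dim K = 2 and the simplices of K are:

  0-simplices (6): [0], [1], [2], [3], [4], [5]
  1-simplices (15): [0,1], [0,2], [0,3], [0,4], [0,5], [1,2], [1,3], [1,4], [1,5], [2,3], [2,4], [2,5], [3,4], [3,5], [4,5]
  2-simplices (10): [0,1,2], [0,1,5], [0,2,3], [0,3,4], [0,4,5], [1,2,4], [1,3,4], [1,3,5], [2,3,5], [2,4,5]

Hence C_0 ≅ Z^6, C_1 ≅ Z^15, C_2 ≅ Z^10.

∂_1: C_1 → C_0 is given by ∂[p,q] = [q] − [p]. For instance
  ∂[4,5] = [5] − [4].
The resulting 6×15 matrix has rank 5, and its Smith normal form has invariant factors (1,1,1,1,1).

Boundary ∂_2: C_2 → C_1 sends each 2-simplex [p,q,r] to [q,r] − [p,r] + [p,q]. For instance
  ∂[0,1,5] = [1,5] − [0,5] + [0,1],
  ∂[1,3,4] = [3,4] − [1,4] + [1,3].
The resulting 15×10 matrix has rank 10, and its Smith normal form has invariant factors (1,1,1,1,1,1,1,1,1,2).

From H_k ≅ ker(∂_k) / im(∂_{k+1}) we obtain:

  H_0: rank C_0 − rank ∂_1 = 6 − 5 = 1, and the invariant factors of ∂_1 are all 1, so H_0 ≅ Z.
  H_1: rank ker ∂_1 − rank ∂_2 = (15 − 5) − 10 = 0, and ∂_2 has invariant factor 2 > 1, so H_1 ≅ Z/2Z.
  H_2: rank ker ∂_2 − rank ∂_3 = (10 − 10) − 0 = 0, and there is no ∂_3, so H_2 ≅ 0.

(K is a triangulation of the real projective plane RP^2.)

H_0 ≅ Z,  H_1 ≅ Z/2Z,  H_2 = 0.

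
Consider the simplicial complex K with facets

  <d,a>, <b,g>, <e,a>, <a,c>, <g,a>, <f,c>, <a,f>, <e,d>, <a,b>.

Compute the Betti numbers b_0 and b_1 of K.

b_0 = 1, b_1 = 3.

Fix the vertex order a < b < c < d < e < f < g and write every simplex with vertices in increasing order. Then dim K = 1 and the simplices of K are:

  0-simplices (7): a, b, c, d, e, f, g
  1-simplices (9): ab, ac, ad, ae, af, ag, bg, cf, de

Hence C_0 ≅ Z^7, C_1 ≅ Z^9.

∂_1: C_1 → C_0 is given by ∂[p,q] = [q] − [p]. For instance
  ∂ac = c − a.
As a 7×9 matrix over Z this has rank 6, with invariant factors (1,1,1,1,1,1).

Computing H_k = (kernel of ∂_k) / (image of ∂_{k+1}):

  H_0: rank C_0 − rank ∂_1 = 7 − 6 = 1, and the invariant factors of ∂_1 are all 1, so H_0 ≅ Z.
  H_1: rank ker ∂_1 − rank ∂_2 = (9 − 6) − 0 = 3, and there is no ∂_2, so H_1 ≅ Z^3.

Hence the Betti numbers are b_0 = 1, b_1 = 3.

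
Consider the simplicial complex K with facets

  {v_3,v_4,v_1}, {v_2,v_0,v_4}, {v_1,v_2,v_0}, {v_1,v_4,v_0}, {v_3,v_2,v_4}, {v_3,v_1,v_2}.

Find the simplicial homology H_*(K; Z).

Take the total order v_0 < v_1 < v_2 < v_3 < v_4 on the vertex set. Then K (dimension 2) consists of the simplices:

  0-simplices (5): [v_0], [v_1], [v_2], [v_3], [v_4]
  1-simplices (9): [v_0,v_1], [v_0,v_2], [v_0,v_4], [v_1,v_2], [v_1,v_3], [v_1,v_4], [v_2,v_3], [v_2,v_4], [v_3,v_4]
  2-simplices (6): [v_0,v_1,v_2], [v_0,v_1,v_4], [v_0,v_2,v_4], [v_1,v_2,v_3], [v_1,v_3,v_4], [v_2,v_3,v_4]

Hence C_0 ≅ Z^5, C_1 ≅ Z^9, C_2 ≅ Z^6.

∂_1: C_1 → C_0 is given by ∂[p,q] = [q] − [p]. For instance
  ∂[v_3,v_4] = [v_4] − [v_3].
The resulting 5×9 matrix has rank 4, and its Smith normal form has invariant factors (1,1,1,1).

Boundary ∂_2: C_2 → C_1 maps a triangle to the signed sum of its edges. For instance
  ∂[v_0,v_1,v_4] = [v_1,v_4] − [v_0,v_4] + [v_0,v_1],
  ∂[v_1,v_2,v_3] = [v_2,v_3] − [v_1,v_3] + [v_1,v_2].
The 9×6 boundary matrix has rank 5 and Smith normal form diag(1,1,1,1,1).

Now H_k = ker ∂_k / im ∂_{k+1}, so:

  H_0: rank C_0 − rank ∂_1 = 5 − 4 = 1, and the invariant factors of ∂_1 are all 1, so H_0 ≅ Z.
  H_1: rank ker ∂_1 − rank ∂_2 = (9 − 4) − 5 = 0, and the invariant factors of ∂_2 are all 1, so H_1 ≅ 0.
  H_2: rank ker ∂_2 − rank ∂_3 = (6 − 5) − 0 = 1, and there is no ∂_3, so H_2 ≅ Z.

H_0 ≅ Z,  H_1 = 0,  H_2 ≅ Z.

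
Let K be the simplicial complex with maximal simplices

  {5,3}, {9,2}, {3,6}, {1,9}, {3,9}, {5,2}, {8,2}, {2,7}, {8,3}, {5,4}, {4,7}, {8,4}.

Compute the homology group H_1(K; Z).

H_1 = Z^4.

Order the vertices as 1 < 2 < 3 < 4 < 5 < 6 < 7 < 8 < 9. Listing each simplex with vertices in this order, K has dimension 1 with simplices:

  0-simplices (9): [1], [2], [3], [4], [5], [6], [7], [8], [9]
  1-simplices (12): [1,9], [2,5], [2,7], [2,8], [2,9], [3,5], [3,6], [3,8], [3,9], [4,5], [4,7], [4,8]

giving chain groups C_0 ≅ Z^9, C_1 ≅ Z^12.

Boundary ∂_1: C_1 → C_0 sends each edge [p,q] (with p < q) to q − p.
The 9×12 boundary matrix has rank 8 and Smith normal form diag(1,1,1,1,1,1,1,1).

Now H_k = ker ∂_k / im ∂_{k+1}, so:

  H_1: rank ker ∂_1 − rank ∂_2 = (12 − 8) − 0 = 4, and there is no ∂_2, so H_1 ≅ Z^4.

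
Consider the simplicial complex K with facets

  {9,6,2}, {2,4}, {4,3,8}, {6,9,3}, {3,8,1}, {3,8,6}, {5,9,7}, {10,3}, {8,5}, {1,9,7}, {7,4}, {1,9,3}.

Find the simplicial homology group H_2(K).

Fix the vertex order 1 < 2 < 3 < 4 < 5 < 6 < 7 < 8 < 9 < 10 and write every simplex with vertices in increasing order. Then dim K = 2 and the simplices of K are:

  0-simplices (10): [1], [2], [3], [4], [5], [6], [7], [8], [9], [10]
  1-simplices (20): [1,3], [1,7], [1,8], [1,9], [2,4], [2,6], [2,9], [3,4], [3,6], [3,8], [3,9], [3,10], [4,7], [4,8], [5,7], [5,8], [5,9], [6,8], [6,9], [7,9]
  2-simplices (8): [1,3,8], [1,3,9], [1,7,9], [2,6,9], [3,4,8], [3,6,8], [3,6,9], [5,7,9]

Hence C_0 ≅ Z^10, C_1 ≅ Z^20, C_2 ≅ Z^8.

∂_1: C_1 → C_0 sends each edge [p,q] (with p < q) to q − p. For instance
  ∂[4,7] = [7] − [4].
This gives a 10×20 integer matrix of rank 9; reducing to Smith normal form yields diagonal entries (1,1,1,1,1,1,1,1,1).

∂_2: C_2 → C_1 acts by ∂[p,q,r] = [q,r] − [p,r] + [p,q]. For instance
  ∂[3,6,9] = [6,9] − [3,9] + [3,6],
  ∂[1,3,8] = [3,8] − [1,8] + [1,3].
The 20×8 boundary matrix has rank 8 and Smith normal form diag(1,1,1,1,1,1,1,1).

Reading off H_k = ker ∂_k / im ∂_{k+1}:

  H_2: rank ker ∂_2 − rank ∂_3 = (8 − 8) − 0 = 0, and there is no ∂_3, so H_2 = 0.

H_2 = 0.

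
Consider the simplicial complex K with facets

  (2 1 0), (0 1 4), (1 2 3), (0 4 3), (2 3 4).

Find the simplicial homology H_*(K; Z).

Order the vertices as 0 < 1 < 2 < 3 < 4. Listing each simplex with vertices in this order, K has dimension 2 with simplices:

  0-simplices (5): [0], [1], [2], [3], [4]
  1-simplices (10): [0,1], [0,2], [0,3], [0,4], [1,2], [1,3], [1,4], [2,3], [2,4], [3,4]
  2-simplices (5): [0,1,2], [0,1,4], [0,3,4], [1,2,3], [2,3,4]

Hence C_0 ≅ Z^5, C_1 ≅ Z^10, C_2 ≅ Z^5.

The boundary map ∂_1: C_1 → C_0 maps an edge to its endpoints' difference, ∂[p,q] = q − p.
The 5×10 boundary matrix has rank 4 and Smith normal form diag(1,1,1,1).

Boundary ∂_2: C_2 → C_1 sends each 2-simplex [p,q,r] to [q,r] − [p,r] + [p,q]. For instance
  ∂[0,1,4] = [1,4] − [0,4] + [0,1],
  ∂[0,3,4] = [3,4] − [0,4] + [0,3].
The resulting 10×5 matrix has rank 5, and its Smith normal form has invariant factors (1,1,1,1,1).

Reading off H_k = ker ∂_k / im ∂_{k+1}:

  H_0: rank C_0 − rank ∂_1 = 5 − 4 = 1, and the invariant factors of ∂_1 are all 1, so H_0 = Z.
  H_1: rank ker ∂_1 − rank ∂_2 = (10 − 4) − 5 = 1, and the invariant factors of ∂_2 are all 1, so H_1 = Z.
  H_2: rank ker ∂_2 − rank ∂_3 = (5 − 5) − 0 = 0, and there is no ∂_3, so H_2 = 0.

As a check, the Euler characteristic is 5 − 10 + 5 = 0, which agrees with 1 − 1 + 0 = 0.
(K is a triangulation of the Möbius band.)

H_0 = Z,  H_1 = Z,  H_2 = 0.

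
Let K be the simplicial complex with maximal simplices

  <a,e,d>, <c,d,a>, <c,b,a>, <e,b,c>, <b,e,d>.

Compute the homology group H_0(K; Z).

H_0 ≅ Z.

Fix the vertex order a < b < c < d < e and write every simplex with vertices in increasing order. Then dim K = 2 and the simplices of K are:

  0-simplices (5): a, b, c, d, e
  1-simplices (10): ab, ac, ad, ae, bc, bd, be, cd, ce, de
  2-simplices (5): abc, acd, ade, bce, bde

so the chain groups are C_0 ≅ Z^5, C_1 ≅ Z^10, C_2 ≅ Z^5.

Boundary ∂_1: C_1 → C_0 is given by ∂[p,q] = [q] − [p]. For instance
  ∂de = e − d.
The 5×10 boundary matrix has rank 4 and Smith normal form diag(1,1,1,1).

Boundary ∂_2: C_2 → C_1 maps a triangle to the signed sum of its edges. For instance
  ∂abc = bc − ac + ab,
  ∂bce = ce − be + bc.
As a 10×5 matrix over Z this has rank 5, with invariant factors (1,1,1,1,1).

From H_k ≅ ker(∂_k) / im(∂_{k+1}) we obtain:

  H_0: rank C_0 − rank ∂_1 = 5 − 4 = 1, and the invariant factors of ∂_1 are all 1, so H_0 = Z.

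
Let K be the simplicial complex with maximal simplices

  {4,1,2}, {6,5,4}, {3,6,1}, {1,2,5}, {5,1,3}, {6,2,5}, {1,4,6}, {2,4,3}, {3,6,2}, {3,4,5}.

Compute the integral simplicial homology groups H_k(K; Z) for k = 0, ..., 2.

Order the vertices as 1 < 2 < 3 < 4 < 5 < 6. Listing each simplex with vertices in this order, K has dimension 2 with simplices:

  0-simplices (6): [1], [2], [3], [4], [5], [6]
  1-simplices (15): [1,2], [1,3], [1,4], [1,5], [1,6], [2,3], [2,4], [2,5], [2,6], [3,4], [3,5], [3,6], [4,5], [4,6], [5,6]
  2-simplices (10): [1,2,4], [1,2,5], [1,3,5], [1,3,6], [1,4,6], [2,3,4], [2,3,6], [2,5,6], [3,4,5], [4,5,6]

so the chain groups are C_0 ≅ Z^6, C_1 ≅ Z^15, C_2 ≅ Z^10.

∂_1: C_1 → C_0 sends each edge [p,q] (with p < q) to q − p.
The resulting 6×15 matrix has rank 5, and its Smith normal form has invariant factors (1,1,1,1,1).

∂_2: C_2 → C_1 maps a triangle to the signed sum of its edges. For instance
  ∂[1,4,6] = [4,6] − [1,6] + [1,4],
  ∂[1,3,5] = [3,5] − [1,5] + [1,3].
As a 15×10 matrix over Z this has rank 10, with invariant factors (1,1,1,1,1,1,1,1,1,2).

Computing H_k = (kernel of ∂_k) / (image of ∂_{k+1}):

  H_0: rank C_0 − rank ∂_1 = 6 − 5 = 1, and the invariant factors of ∂_1 are all 1, so H_0 ≅ Z.
  H_1: rank ker ∂_1 − rank ∂_2 = (15 − 5) − 10 = 0, and ∂_2 has invariant factor 2 > 1, so H_1 ≅ Z/2Z.
  H_2: rank ker ∂_2 − rank ∂_3 = (10 − 10) − 0 = 0, and there is no ∂_3, so H_2 ≅ 0.

H_0 = Z,  H_1 = Z/2Z,  H_2 = 0.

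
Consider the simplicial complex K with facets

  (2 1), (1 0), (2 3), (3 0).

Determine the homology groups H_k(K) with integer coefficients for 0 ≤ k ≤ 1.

H_0 = Z,  H_1 = Z.

We work with the vertex ordering 0 < 1 < 2 < 3. The simplices of K, each written with vertices in increasing order, are:

  0-simplices (4): [0], [1], [2], [3]
  1-simplices (4): [0,1], [0,3], [1,2], [2,3]

so the chain groups are C_0 ≅ Z^4, C_1 ≅ Z^4.

∂_1: C_1 → C_0 maps an edge to its endpoints' difference, ∂[p,q] = q − p. For instance
  ∂[0,3] = [3] − [0].
This gives a 4×4 integer matrix of rank 3; reducing to Smith normal form yields diagonal entries (1,1,1).

From H_k ≅ ker(∂_k) / im(∂_{k+1}) we obtain:

  H_0: rank C_0 − rank ∂_1 = 4 − 3 = 1, and the invariant factors of ∂_1 are all 1, so H_0 = Z.
  H_1: rank ker ∂_1 − rank ∂_2 = (4 − 3) − 0 = 1, and there is no ∂_2, so H_1 = Z.

(K is a triangulation of the circle S^1.)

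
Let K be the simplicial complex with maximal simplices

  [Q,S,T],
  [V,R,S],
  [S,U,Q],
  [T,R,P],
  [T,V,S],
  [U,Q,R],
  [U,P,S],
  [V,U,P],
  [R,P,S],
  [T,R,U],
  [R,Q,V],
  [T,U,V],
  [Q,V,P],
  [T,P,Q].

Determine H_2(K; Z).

Fix the vertex order P < Q < R < S < T < U < V and write every simplex with vertices in increasing order. Then dim K = 2 and the simplices of K are:

  0-simplices (7): P, Q, R, S, T, U, V
  1-simplices (21): PQ, PR, PS, PT, PU, PV, QR, QS, QT, QU, QV, RS, RT, RU, RV, ST, SU, SV, TU, TV, UV
  2-simplices (14): PQT, PQV, PRS, PRT, PSU, PUV, QRU, QRV, QST, QSU, RSV, RTU, STV, TUV

so the chain groups are C_0 ≅ Z^7, C_1 ≅ Z^21, C_2 ≅ Z^14.

∂_1: C_1 → C_0 maps an edge to its endpoints' difference, ∂[p,q] = q − p.
The 7×21 boundary matrix has rank 6 and Smith normal form diag(1,1,1,1,1,1).

The boundary map ∂_2: C_2 → C_1 acts by ∂[p,q,r] = [q,r] − [p,r] + [p,q]. For instance
  ∂QST = ST − QT + QS,
  ∂PQV = QV − PV + PQ.
As a 21×14 matrix over Z this has rank 13, with invariant factors (1,1,1,1,1,1,1,1,1,1,1,1,1).

Now H_k = ker ∂_k / im ∂_{k+1}, so:

  H_2: rank ker ∂_2 − rank ∂_3 = (14 − 13) − 0 = 1, and there is no ∂_3, so H_2 ≅ Z.

H_2 ≅ Z.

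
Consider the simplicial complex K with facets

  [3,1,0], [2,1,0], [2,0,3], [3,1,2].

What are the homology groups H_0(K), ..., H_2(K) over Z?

Fix the vertex order 0 < 1 < 2 < 3 and write every simplex with vertices in increasing order. Then dim K = 2 and the simplices of K are:

  0-simplices (4): [0], [1], [2], [3]
  1-simplices (6): [0,1], [0,2], [0,3], [1,2], [1,3], [2,3]
  2-simplices (4): [0,1,2], [0,1,3], [0,2,3], [1,2,3]

Hence C_0 ≅ Z^4, C_1 ≅ Z^6, C_2 ≅ Z^4.

Boundary ∂_1: C_1 → C_0 sends each edge [p,q] (with p < q) to q − p. For instance
  ∂[1,2] = [2] − [1].
The 4×6 boundary matrix has rank 3 and Smith normal form diag(1,1,1).

∂_2: C_2 → C_1 sends each 2-simplex [p,q,r] to [q,r] − [p,r] + [p,q]. For instance
  ∂[0,1,2] = [1,2] − [0,2] + [0,1],
  ∂[1,2,3] = [2,3] − [1,3] + [1,2].
The 6×4 boundary matrix has rank 3 and Smith normal form diag(1,1,1).

Now H_k = ker ∂_k / im ∂_{k+1}, so:

  H_0: rank C_0 − rank ∂_1 = 4 − 3 = 1, and the invariant factors of ∂_1 are all 1, so H_0 = Z.
  H_1: rank ker ∂_1 − rank ∂_2 = (6 − 3) − 3 = 0, and the invariant factors of ∂_2 are all 1, so H_1 = 0.
  H_2: rank ker ∂_2 − rank ∂_3 = (4 − 3) − 0 = 1, and there is no ∂_3, so H_2 = Z.

H_0 = Z,  H_1 = 0,  H_2 = Z.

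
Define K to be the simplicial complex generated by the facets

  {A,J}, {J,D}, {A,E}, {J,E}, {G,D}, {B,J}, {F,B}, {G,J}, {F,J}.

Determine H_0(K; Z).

Order the vertices as A < B < D < E < F < G < J. Listing each simplex with vertices in this order, K has dimension 1 with simplices:

  0-simplices (7): A, B, D, E, F, G, J
  1-simplices (9): AE, AJ, BF, BJ, DG, DJ, EJ, FJ, GJ

Hence C_0 ≅ Z^7, C_1 ≅ Z^9.

The boundary map ∂_1: C_1 → C_0 maps an edge to its endpoints' difference, ∂[p,q] = q − p.
As a 7×9 matrix over Z this has rank 6, with invariant factors (1,1,1,1,1,1).

From H_k ≅ ker(∂_k) / im(∂_{k+1}) we obtain:

  H_0: rank C_0 − rank ∂_1 = 7 − 6 = 1, and the invariant factors of ∂_1 are all 1, so H_0 = Z.

H_0 = Z.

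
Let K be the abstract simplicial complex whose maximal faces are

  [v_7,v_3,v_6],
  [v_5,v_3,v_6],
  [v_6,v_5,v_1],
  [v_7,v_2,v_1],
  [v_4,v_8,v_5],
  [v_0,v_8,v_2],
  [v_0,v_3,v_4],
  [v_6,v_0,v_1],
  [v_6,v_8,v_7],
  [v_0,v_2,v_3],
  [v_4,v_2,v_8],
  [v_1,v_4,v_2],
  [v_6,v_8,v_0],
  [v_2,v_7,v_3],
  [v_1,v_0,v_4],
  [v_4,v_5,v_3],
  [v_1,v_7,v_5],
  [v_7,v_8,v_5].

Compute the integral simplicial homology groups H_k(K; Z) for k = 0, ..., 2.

H_0 = Z,  H_1 = Z ⊕ Z/2,  H_2 = 0.

Take the total order v_0 < v_1 < v_2 < v_3 < v_4 < v_5 < v_6 < v_7 < v_8 on the vertex set. Then K (dimension 2) consists of the simplices:

  0-simplices (9): [v_0], [v_1], [v_2], [v_3], [v_4], [v_5], [v_6], [v_7], [v_8]
  1-simplices (27): (27 of them)
  2-simplices (18): (18 of them)

Hence C_0 ≅ Z^9, C_1 ≅ Z^27, C_2 ≅ Z^18.

Boundary ∂_1: C_1 → C_0 maps an edge to its endpoints' difference, ∂[p,q] = q − p. For instance
  ∂[v_2,v_7] = [v_7] − [v_2].
The resulting 9×27 matrix has rank 8, and its Smith normal form has invariant factors (1,1,1,1,1,1,1,1).

∂_2: C_2 → C_1 acts by ∂[p,q,r] = [q,r] − [p,r] + [p,q]. For instance
  ∂[v_0,v_2,v_8] = [v_2,v_8] − [v_0,v_8] + [v_0,v_2],
  ∂[v_2,v_3,v_7] = [v_3,v_7] − [v_2,v_7] + [v_2,v_3].
The 27×18 boundary matrix has rank 18 and Smith normal form diag(1,1,1,1,1,1,1,1,1,1,1,1,1,1,1,1,1,2).

Computing H_k = (kernel of ∂_k) / (image of ∂_{k+1}):

  H_0: rank C_0 − rank ∂_1 = 9 − 8 = 1, and the invariant factors of ∂_1 are all 1, so H_0 ≅ Z.
  H_1: rank ker ∂_1 − rank ∂_2 = (27 − 8) − 18 = 1, and ∂_2 has invariant factor 2 > 1, so H_1 ≅ Z ⊕ Z/2.
  H_2: rank ker ∂_2 − rank ∂_3 = (18 − 18) − 0 = 0, and there is no ∂_3, so H_2 ≅ 0.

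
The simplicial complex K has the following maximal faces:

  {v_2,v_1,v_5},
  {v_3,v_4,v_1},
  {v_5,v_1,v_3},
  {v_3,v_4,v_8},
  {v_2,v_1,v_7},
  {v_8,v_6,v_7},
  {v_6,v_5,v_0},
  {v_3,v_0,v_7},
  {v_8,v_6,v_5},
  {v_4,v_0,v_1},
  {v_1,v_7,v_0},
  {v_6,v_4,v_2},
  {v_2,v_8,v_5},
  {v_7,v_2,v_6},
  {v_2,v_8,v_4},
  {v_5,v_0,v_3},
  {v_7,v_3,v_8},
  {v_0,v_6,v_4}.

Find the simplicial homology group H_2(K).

Fix the vertex order v_0 < v_1 < v_2 < v_3 < v_4 < v_5 < v_6 < v_7 < v_8 and write every simplex with vertices in increasing order. Then dim K = 2 and the simplices of K are:

  0-simplices (9): [v_0], [v_1], [v_2], [v_3], [v_4], [v_5], [v_6], [v_7], [v_8]
  1-simplices (27): (27 of them)
  2-simplices (18): (18 of them)

Hence C_0 ≅ Z^9, C_1 ≅ Z^27, C_2 ≅ Z^18.

∂_1: C_1 → C_0 maps an edge to its endpoints' difference, ∂[p,q] = q − p.
As a 9×27 matrix over Z this has rank 8, with invariant factors (1,1,1,1,1,1,1,1).

Boundary ∂_2: C_2 → C_1 acts by ∂[p,q,r] = [q,r] − [p,r] + [p,q]. For instance
  ∂[v_0,v_1,v_7] = [v_1,v_7] − [v_0,v_7] + [v_0,v_1],
  ∂[v_0,v_3,v_5] = [v_3,v_5] − [v_0,v_5] + [v_0,v_3].
As a 27×18 matrix over Z this has rank 18, with invariant factors (1,1,1,1,1,1,1,1,1,1,1,1,1,1,1,1,1,2).

From H_k ≅ ker(∂_k) / im(∂_{k+1}) we obtain:

  H_2: rank ker ∂_2 − rank ∂_3 = (18 − 18) − 0 = 0, and there is no ∂_3, so H_2 = 0.

H_2 ≅ 0.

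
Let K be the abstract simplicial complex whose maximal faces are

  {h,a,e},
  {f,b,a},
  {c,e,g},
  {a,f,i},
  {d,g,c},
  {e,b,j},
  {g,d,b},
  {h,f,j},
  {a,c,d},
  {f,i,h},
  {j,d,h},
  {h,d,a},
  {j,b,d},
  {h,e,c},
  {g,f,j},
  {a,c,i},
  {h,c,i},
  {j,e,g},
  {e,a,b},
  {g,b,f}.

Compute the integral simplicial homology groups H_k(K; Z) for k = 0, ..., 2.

H_0 ≅ Z,  H_1 ≅ Z ⊕ Z_2,  H_2 = 0.

Order the vertices as a < b < c < d < e < f < g < h < i < j. Listing each simplex with vertices in this order, K has dimension 2 with simplices:

  0-simplices (10): a, b, c, d, e, f, g, h, i, j
  1-simplices (30): ab, ac, ad, ae, af, ah, ai, bd, be, bf, bg, bj, cd, ce, cg, ch, ci, dg, dh, dj, eg, eh, ej, fg, fh, fi, fj, gj, hi, hj
  2-simplices (20): abe, abf, acd, aci, adh, aeh, afi, bdg, bdj, bej, bfg, cdg, ceg, ceh, chi, dhj, egj, fgj, fhi, fhj

so the chain groups are C_0 ≅ Z^10, C_1 ≅ Z^30, C_2 ≅ Z^20.

The boundary map ∂_1: C_1 → C_0 sends each edge [p,q] (with p < q) to q − p.
The 10×30 boundary matrix has rank 9 and Smith normal form diag(1,1,1,1,1,1,1,1,1).

The boundary map ∂_2: C_2 → C_1 sends each 2-simplex [p,q,r] to [q,r] − [p,r] + [p,q]. For instance
  ∂adh = dh − ah + ad,
  ∂afi = fi − ai + af.
This gives a 30×20 integer matrix of rank 20; reducing to Smith normal form yields diagonal entries (1,1,1,1,1,1,1,1,1,1,1,1,1,1,1,1,1,1,1,2).

Computing H_k = (kernel of ∂_k) / (image of ∂_{k+1}):

  H_0: rank C_0 − rank ∂_1 = 10 − 9 = 1, and the invariant factors of ∂_1 are all 1, so H_0 ≅ Z.
  H_1: rank ker ∂_1 − rank ∂_2 = (30 − 9) − 20 = 1, and ∂_2 has invariant factor 2 > 1, so H_1 ≅ Z ⊕ Z_2.
  H_2: rank ker ∂_2 − rank ∂_3 = (20 − 20) − 0 = 0, and there is no ∂_3, so H_2 ≅ 0.

As a check, the Euler characteristic is 10 − 30 + 20 = 0, which agrees with 1 − 1 + 0 = 0.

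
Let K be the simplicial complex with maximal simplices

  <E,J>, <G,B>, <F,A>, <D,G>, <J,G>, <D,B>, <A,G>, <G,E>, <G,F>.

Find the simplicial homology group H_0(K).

H_0 = Z.

Order the vertices as A < B < D < E < F < G < J. Listing each simplex with vertices in this order, K has dimension 1 with simplices:

  0-simplices (7): A, B, D, E, F, G, J
  1-simplices (9): AF, AG, BD, BG, DG, EG, EJ, FG, GJ

Hence C_0 ≅ Z^7, C_1 ≅ Z^9.

∂_1: C_1 → C_0 sends each edge [p,q] (with p < q) to q − p. For instance
  ∂AG = G − A.
The resulting 7×9 matrix has rank 6, and its Smith normal form has invariant factors (1,1,1,1,1,1).

Reading off H_k = ker ∂_k / im ∂_{k+1}:

  H_0: rank C_0 − rank ∂_1 = 7 − 6 = 1, and the invariant factors of ∂_1 are all 1, so H_0 = Z.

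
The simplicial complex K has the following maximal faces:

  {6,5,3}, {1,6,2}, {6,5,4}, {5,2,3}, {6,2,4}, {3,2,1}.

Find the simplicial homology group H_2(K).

Order the vertices as 1 < 2 < 3 < 4 < 5 < 6. Listing each simplex with vertices in this order, K has dimension 2 with simplices:

  0-simplices (6): [1], [2], [3], [4], [5], [6]
  1-simplices (12): [1,2], [1,3], [1,6], [2,3], [2,4], [2,5], [2,6], [3,5], [3,6], [4,5], [4,6], [5,6]
  2-simplices (6): [1,2,3], [1,2,6], [2,3,5], [2,4,6], [3,5,6], [4,5,6]

so the chain groups are C_0 ≅ Z^6, C_1 ≅ Z^12, C_2 ≅ Z^6.

The boundary map ∂_1: C_1 → C_0 is given by ∂[p,q] = [q] − [p]. For instance
  ∂[4,5] = [5] − [4].
The 6×12 boundary matrix has rank 5 and Smith normal form diag(1,1,1,1,1).

The boundary map ∂_2: C_2 → C_1 acts by ∂[p,q,r] = [q,r] − [p,r] + [p,q]. For instance
  ∂[2,4,6] = [4,6] − [2,6] + [2,4],
  ∂[1,2,6] = [2,6] − [1,6] + [1,2].
This gives a 12×6 integer matrix of rank 6; reducing to Smith normal form yields diagonal entries (1,1,1,1,1,1).

Computing H_k = (kernel of ∂_k) / (image of ∂_{k+1}):

  H_2: rank ker ∂_2 − rank ∂_3 = (6 − 6) − 0 = 0, and there is no ∂_3, so H_2 ≅ 0.

H_2 = 0.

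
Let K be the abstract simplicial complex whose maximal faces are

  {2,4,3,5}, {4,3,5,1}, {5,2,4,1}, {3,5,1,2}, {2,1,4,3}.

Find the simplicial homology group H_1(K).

We work with the vertex ordering 1 < 2 < 3 < 4 < 5. The simplices of K, each written with vertices in increasing order, are:

  0-simplices (5): [1], [2], [3], [4], [5]
  1-simplices (10): [1,2], [1,3], [1,4], [1,5], [2,3], [2,4], [2,5], [3,4], [3,5], [4,5]
  2-simplices (10): [1,2,3], [1,2,4], [1,2,5], [1,3,4], [1,3,5], [1,4,5], [2,3,4], [2,3,5], [2,4,5], [3,4,5]
  3-simplices (5): [1,2,3,4], [1,2,3,5], [1,2,4,5], [1,3,4,5], [2,3,4,5]

so the chain groups are C_0 ≅ Z^5, C_1 ≅ Z^10, C_2 ≅ Z^10, C_3 ≅ Z^5.

Boundary ∂_1: C_1 → C_0 maps an edge to its endpoints' difference, ∂[p,q] = q − p.
As a 5×10 matrix over Z this has rank 4, with invariant factors (1,1,1,1).

The boundary map ∂_2: C_2 → C_1 acts by ∂[p,q,r] = [q,r] − [p,r] + [p,q]. For instance
  ∂[2,4,5] = [4,5] − [2,5] + [2,4],
  ∂[1,4,5] = [4,5] − [1,5] + [1,4].
As a 10×10 matrix over Z this has rank 6, with invariant factors (1,1,1,1,1,1).

∂_3: C_3 → C_2 sends each 3-simplex σ to the alternating sum Σ_i (−1)^i (σ with its i-th vertex removed). For instance
  ∂[1,2,3,4] = [2,3,4] − [1,3,4] + [1,2,4] − [1,2,3],
  ∂[1,2,4,5] = [2,4,5] − [1,4,5] + [1,2,5] − [1,2,4].
This gives a 10×5 integer matrix of rank 4; reducing to Smith normal form yields diagonal entries (1,1,1,1).

Reading off H_k = ker ∂_k / im ∂_{k+1}:

  H_1: rank ker ∂_1 − rank ∂_2 = (10 − 4) − 6 = 0, and the invariant factors of ∂_2 are all 1, so H_1 = 0.

H_1 ≅ 0.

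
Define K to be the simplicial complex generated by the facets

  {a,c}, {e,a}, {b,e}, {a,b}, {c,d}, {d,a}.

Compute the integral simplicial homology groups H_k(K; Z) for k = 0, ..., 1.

We work with the vertex ordering a < b < c < d < e. The simplices of K, each written with vertices in increasing order, are:

  0-simplices (5): a, b, c, d, e
  1-simplices (6): ab, ac, ad, ae, be, cd

so the chain groups are C_0 ≅ Z^5, C_1 ≅ Z^6.

The boundary map ∂_1: C_1 → C_0 maps an edge to its endpoints' difference, ∂[p,q] = q − p. For instance
  ∂ab = b − a.
The resulting 5×6 matrix has rank 4, and its Smith normal form has invariant factors (1,1,1,1).

Computing H_k = (kernel of ∂_k) / (image of ∂_{k+1}):

  H_0: rank C_0 − rank ∂_1 = 5 − 4 = 1, and the invariant factors of ∂_1 are all 1, so H_0 = Z.
  H_1: rank ker ∂_1 − rank ∂_2 = (6 − 4) − 0 = 2, and there is no ∂_2, so H_1 = Z^2.

H_0 ≅ Z,  H_1 ≅ Z^2.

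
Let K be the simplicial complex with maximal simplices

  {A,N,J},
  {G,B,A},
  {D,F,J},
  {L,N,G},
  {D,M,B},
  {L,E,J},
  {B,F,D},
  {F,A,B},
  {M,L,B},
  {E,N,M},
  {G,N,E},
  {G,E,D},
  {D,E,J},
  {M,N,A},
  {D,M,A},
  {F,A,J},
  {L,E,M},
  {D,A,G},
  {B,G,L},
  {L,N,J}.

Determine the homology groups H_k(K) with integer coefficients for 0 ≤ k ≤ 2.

K has 10 vertices, 30 edges, 20 triangles.
rank ∂_0 = 0, rank ∂_1 = 9 ⇒ b_0 = 10 − 0 − 9 = 1; all invariant factors of ∂_1 are 1 so no torsion. So H_0 ≅ Z.
rank ∂_1 = 9, rank ∂_2 = 20 ⇒ b_1 = 30 − 9 − 20 = 1; ∂_2 has invariant factor(s) [2] giving torsion. So H_1 ≅ Z ⊕ Z/2.
rank ∂_2 = 20, rank ∂_3 = 0 ⇒ b_2 = 20 − 20 − 0 = 0. So H_2 ≅ 0.

H_0 ≅ Z,  H_1 ≅ Z ⊕ Z/2,  H_2 = 0.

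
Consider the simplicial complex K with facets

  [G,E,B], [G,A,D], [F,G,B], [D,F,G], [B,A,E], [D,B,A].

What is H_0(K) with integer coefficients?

We work with the vertex ordering A < B < D < E < F < G. The simplices of K, each written with vertices in increasing order, are:

  0-simplices (6): A, B, D, E, F, G
  1-simplices (12): AB, AD, AE, AG, BD, BE, BF, BG, DF, DG, EG, FG
  2-simplices (6): ABD, ABE, ADG, BEG, BFG, DFG

Hence C_0 ≅ Z^6, C_1 ≅ Z^12, C_2 ≅ Z^6.

Boundary ∂_1: C_1 → C_0 sends each edge [p,q] (with p < q) to q − p. For instance
  ∂AB = B − A.
The 6×12 boundary matrix has rank 5 and Smith normal form diag(1,1,1,1,1).

The boundary map ∂_2: C_2 → C_1 maps a triangle to the signed sum of its edges. For instance
  ∂ADG = DG − AG + AD,
  ∂ABE = BE − AE + AB.
The 12×6 boundary matrix has rank 6 and Smith normal form diag(1,1,1,1,1,1).

From H_k ≅ ker(∂_k) / im(∂_{k+1}) we obtain:

  H_0: rank C_0 − rank ∂_1 = 6 − 5 = 1, and the invariant factors of ∂_1 are all 1, so H_0 = Z.

H_0 = Z.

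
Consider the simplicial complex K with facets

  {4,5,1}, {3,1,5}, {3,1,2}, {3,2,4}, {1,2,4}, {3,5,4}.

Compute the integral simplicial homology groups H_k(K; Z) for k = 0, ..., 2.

We work with the vertex ordering 1 < 2 < 3 < 4 < 5. The simplices of K, each written with vertices in increasing order, are:

  0-simplices (5): [1], [2], [3], [4], [5]
  1-simplices (9): [1,2], [1,3], [1,4], [1,5], [2,3], [2,4], [3,4], [3,5], [4,5]
  2-simplices (6): [1,2,3], [1,2,4], [1,3,5], [1,4,5], [2,3,4], [3,4,5]

giving chain groups C_0 ≅ Z^5, C_1 ≅ Z^9, C_2 ≅ Z^6.

Boundary ∂_1: C_1 → C_0 maps an edge to its endpoints' difference, ∂[p,q] = q − p. For instance
  ∂[1,5] = [5] − [1].
The resulting 5×9 matrix has rank 4, and its Smith normal form has invariant factors (1,1,1,1).

∂_2: C_2 → C_1 acts by ∂[p,q,r] = [q,r] − [p,r] + [p,q]. For instance
  ∂[3,4,5] = [4,5] − [3,5] + [3,4],
  ∂[1,4,5] = [4,5] − [1,5] + [1,4].
As a 9×6 matrix over Z this has rank 5, with invariant factors (1,1,1,1,1).

Now H_k = ker ∂_k / im ∂_{k+1}, so:

  H_0: rank C_0 − rank ∂_1 = 5 − 4 = 1, and the invariant factors of ∂_1 are all 1, so H_0 = Z.
  H_1: rank ker ∂_1 − rank ∂_2 = (9 − 4) − 5 = 0, and the invariant factors of ∂_2 are all 1, so H_1 = 0.
  H_2: rank ker ∂_2 − rank ∂_3 = (6 − 5) − 0 = 1, and there is no ∂_3, so H_2 = Z.

As a check, the Euler characteristic is 5 − 9 + 6 = 2, which agrees with 1 − 0 + 1 = 2.
(K is a triangulation of the 2-sphere S^2.)

H_0 = Z,  H_1 = 0,  H_2 = Z.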